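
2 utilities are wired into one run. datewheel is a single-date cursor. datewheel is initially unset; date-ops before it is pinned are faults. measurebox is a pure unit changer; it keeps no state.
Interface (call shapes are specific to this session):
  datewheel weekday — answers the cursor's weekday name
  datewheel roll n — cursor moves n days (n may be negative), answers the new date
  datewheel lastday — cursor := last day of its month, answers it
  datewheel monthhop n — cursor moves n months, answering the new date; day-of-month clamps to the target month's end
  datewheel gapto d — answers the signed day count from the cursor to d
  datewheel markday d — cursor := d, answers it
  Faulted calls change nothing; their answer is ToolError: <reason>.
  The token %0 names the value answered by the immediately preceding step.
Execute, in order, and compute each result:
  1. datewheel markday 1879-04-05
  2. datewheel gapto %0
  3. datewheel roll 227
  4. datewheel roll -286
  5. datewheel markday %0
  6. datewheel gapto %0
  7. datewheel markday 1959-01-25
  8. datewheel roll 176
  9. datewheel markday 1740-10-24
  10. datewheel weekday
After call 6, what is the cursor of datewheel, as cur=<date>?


Do: datewheel markday[d='1879-04-05']
See: 1879-04-05
Do: datewheel gapto[d='%0']
See: 0
Do: datewheel roll[n='227']
See: 1879-11-18
Do: datewheel roll[n='-286']
See: 1879-02-05
Do: datewheel markday[d='%0']
See: 1879-02-05
Do: datewheel gapto[d='%0']
See: 0
Do: datewheel markday[d='1959-01-25']
See: 1959-01-25
Do: datewheel roll[n='176']
See: 1959-07-20
Do: datewheel markday[d='1740-10-24']
See: 1740-10-24
Do: datewheel weekday[]
See: Monday

Answer: cur=1879-02-05


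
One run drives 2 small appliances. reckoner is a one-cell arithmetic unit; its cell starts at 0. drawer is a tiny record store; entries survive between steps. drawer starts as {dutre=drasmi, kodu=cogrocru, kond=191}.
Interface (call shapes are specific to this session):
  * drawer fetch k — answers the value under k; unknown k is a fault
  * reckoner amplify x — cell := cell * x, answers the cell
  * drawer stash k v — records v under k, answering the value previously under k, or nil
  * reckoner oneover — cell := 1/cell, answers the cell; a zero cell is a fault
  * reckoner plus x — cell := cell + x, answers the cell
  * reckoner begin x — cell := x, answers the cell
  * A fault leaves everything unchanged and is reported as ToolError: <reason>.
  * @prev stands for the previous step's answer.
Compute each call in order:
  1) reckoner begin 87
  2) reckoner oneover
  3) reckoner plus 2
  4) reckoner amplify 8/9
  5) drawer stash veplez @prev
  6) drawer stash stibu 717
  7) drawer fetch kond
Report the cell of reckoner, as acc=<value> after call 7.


Answer: acc=1400/783

Derivation:
Invoking reckoner begin passing x→87, which returns 87.
I try reckoner oneover, → 1/87.
I try reckoner plus passing x→2, yielding 175/87.
Using reckoner amplify passing x→8/9: 1400/783.
I call drawer stash passing k→veplez, v→@prev, → nil.
Then drawer stash passing k→stibu, v→717, and get nil.
I invoke drawer fetch passing k→kond, and see 191.


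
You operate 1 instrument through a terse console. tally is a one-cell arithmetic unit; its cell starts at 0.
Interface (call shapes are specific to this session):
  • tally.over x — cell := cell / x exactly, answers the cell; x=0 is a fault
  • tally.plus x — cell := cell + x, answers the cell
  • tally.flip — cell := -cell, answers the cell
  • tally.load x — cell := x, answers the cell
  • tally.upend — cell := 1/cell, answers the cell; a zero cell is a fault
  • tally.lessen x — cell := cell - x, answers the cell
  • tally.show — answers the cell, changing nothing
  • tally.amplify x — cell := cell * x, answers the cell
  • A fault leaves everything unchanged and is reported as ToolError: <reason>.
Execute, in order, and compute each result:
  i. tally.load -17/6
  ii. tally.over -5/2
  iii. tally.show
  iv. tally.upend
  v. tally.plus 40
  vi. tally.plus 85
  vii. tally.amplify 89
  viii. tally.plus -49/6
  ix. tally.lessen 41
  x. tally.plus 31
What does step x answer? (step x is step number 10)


Answer: 1140907/102

Derivation:
I call tally.load with x=-17/6, → -17/6.
Invoking tally.over with x=-5/2, and get 17/15.
Next I call tally.show(): 17/15.
Then tally.upend(), → 15/17.
I invoke tally.plus with x=40, — result: 695/17.
Using tally.plus with x=85, and see 2140/17.
I run tally.amplify with x=89, and see 190460/17.
Next I call tally.plus with x=-49/6, → 1141927/102.
Calling tally.lessen with x=41, and get 1137745/102.
Using tally.plus with x=31, — result: 1140907/102.


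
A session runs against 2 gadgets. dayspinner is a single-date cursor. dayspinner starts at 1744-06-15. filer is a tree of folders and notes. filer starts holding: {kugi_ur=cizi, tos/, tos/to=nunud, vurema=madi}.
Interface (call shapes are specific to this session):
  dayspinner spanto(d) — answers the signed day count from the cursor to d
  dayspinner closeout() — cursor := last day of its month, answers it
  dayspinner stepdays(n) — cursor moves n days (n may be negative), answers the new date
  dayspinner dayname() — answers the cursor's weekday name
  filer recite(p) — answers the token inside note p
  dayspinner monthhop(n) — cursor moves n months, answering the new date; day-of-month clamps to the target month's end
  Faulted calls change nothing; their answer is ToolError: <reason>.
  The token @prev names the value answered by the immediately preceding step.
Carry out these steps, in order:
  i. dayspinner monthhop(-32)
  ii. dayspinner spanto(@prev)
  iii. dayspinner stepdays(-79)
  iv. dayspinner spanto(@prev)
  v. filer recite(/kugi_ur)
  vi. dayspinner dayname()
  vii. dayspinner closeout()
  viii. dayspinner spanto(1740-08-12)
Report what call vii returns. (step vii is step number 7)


Answer: 1741-07-31

Derivation:
> dayspinner monthhop n='-32'
[out] 1741-10-15
> dayspinner spanto d='@prev'
[out] 0
> dayspinner stepdays n='-79'
[out] 1741-07-28
> dayspinner spanto d='@prev'
[out] 0
> filer recite p='/kugi_ur'
[out] cizi
> dayspinner dayname
[out] Friday
> dayspinner closeout
[out] 1741-07-31
> dayspinner spanto d='1740-08-12'
[out] -353


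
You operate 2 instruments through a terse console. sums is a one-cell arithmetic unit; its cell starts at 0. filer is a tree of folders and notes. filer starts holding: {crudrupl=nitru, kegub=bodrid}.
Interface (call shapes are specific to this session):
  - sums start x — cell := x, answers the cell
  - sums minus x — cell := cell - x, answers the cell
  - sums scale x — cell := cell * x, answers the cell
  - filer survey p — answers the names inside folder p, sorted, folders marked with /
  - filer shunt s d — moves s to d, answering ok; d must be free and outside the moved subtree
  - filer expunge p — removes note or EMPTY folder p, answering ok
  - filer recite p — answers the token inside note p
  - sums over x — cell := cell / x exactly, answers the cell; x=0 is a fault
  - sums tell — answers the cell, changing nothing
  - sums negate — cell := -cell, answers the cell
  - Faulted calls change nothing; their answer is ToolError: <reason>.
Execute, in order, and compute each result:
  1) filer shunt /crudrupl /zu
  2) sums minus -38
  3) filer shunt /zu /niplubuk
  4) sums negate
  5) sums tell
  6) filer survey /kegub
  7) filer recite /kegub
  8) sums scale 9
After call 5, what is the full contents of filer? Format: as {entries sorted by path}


Answer: {kegub=bodrid, niplubuk=nitru}

Derivation:
~$ filer shunt s→/crudrupl d→/zu
:: ok
~$ sums minus x→-38
:: 38
~$ filer shunt s→/zu d→/niplubuk
:: ok
~$ sums negate
:: -38
~$ sums tell
:: -38
~$ filer survey p→/kegub
:: ToolError: not a directory
~$ filer recite p→/kegub
:: bodrid
~$ sums scale x→9
:: -342


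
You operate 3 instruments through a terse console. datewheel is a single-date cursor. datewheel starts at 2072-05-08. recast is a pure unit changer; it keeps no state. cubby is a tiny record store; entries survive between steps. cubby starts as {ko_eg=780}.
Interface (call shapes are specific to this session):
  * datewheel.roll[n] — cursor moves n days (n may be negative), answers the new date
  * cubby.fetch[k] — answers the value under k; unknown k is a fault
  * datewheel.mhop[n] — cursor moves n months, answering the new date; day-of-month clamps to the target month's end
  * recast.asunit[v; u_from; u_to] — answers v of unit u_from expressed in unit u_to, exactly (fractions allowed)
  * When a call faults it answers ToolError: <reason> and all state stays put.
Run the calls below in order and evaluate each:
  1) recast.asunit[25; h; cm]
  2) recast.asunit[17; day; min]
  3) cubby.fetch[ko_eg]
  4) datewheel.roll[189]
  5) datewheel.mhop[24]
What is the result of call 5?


Answer: 2074-11-13

Derivation:
I use recast.asunit(v=25, u_from=h, u_to=cm), → ToolError: incompatible units.
Next I call recast.asunit(v=17, u_from=day, u_to=min), and observe 24480.
I run cubby.fetch(k=ko_eg), and get 780.
Then datewheel.roll(n=189), which returns 2072-11-13.
Invoking datewheel.mhop(n=24), giving 2074-11-13.


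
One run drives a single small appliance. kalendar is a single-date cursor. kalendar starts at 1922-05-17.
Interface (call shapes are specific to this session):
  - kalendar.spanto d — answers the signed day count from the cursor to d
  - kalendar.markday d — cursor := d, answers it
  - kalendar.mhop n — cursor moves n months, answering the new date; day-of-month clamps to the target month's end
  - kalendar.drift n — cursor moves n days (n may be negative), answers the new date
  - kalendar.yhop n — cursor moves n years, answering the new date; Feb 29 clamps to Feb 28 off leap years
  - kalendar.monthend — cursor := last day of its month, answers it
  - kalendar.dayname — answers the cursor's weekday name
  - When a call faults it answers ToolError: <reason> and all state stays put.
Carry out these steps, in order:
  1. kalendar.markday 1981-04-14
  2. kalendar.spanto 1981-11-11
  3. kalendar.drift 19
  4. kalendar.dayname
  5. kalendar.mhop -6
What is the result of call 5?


Answer: 1980-11-03

Derivation:
# markday(1981-04-14) == 1981-04-14
# spanto(1981-11-11) == 211
# drift(19) == 1981-05-03
# dayname() == Sunday
# mhop(-6) == 1980-11-03


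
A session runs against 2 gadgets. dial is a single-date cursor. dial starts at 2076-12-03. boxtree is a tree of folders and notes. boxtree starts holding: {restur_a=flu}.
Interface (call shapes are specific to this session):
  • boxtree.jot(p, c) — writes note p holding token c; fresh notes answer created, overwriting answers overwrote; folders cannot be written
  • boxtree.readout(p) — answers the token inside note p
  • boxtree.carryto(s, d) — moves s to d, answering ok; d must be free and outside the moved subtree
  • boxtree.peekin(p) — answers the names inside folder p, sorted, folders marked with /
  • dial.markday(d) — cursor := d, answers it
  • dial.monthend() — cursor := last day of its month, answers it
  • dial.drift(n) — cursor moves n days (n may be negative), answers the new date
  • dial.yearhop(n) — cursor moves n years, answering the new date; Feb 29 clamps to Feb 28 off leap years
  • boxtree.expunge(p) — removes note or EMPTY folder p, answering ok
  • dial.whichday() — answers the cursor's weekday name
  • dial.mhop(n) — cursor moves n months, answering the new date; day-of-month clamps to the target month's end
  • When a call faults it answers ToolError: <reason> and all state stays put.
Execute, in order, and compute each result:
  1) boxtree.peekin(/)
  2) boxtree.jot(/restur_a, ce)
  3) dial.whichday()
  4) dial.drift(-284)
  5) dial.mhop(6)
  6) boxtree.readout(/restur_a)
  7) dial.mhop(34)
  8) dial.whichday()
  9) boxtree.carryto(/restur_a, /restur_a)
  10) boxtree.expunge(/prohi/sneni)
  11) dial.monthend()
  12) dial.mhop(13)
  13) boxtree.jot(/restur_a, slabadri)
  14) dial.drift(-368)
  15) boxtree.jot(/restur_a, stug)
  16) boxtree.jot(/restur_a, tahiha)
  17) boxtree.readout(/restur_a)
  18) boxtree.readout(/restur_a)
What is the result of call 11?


Answer: 2079-06-30

Derivation:
==> boxtree.peekin(p→/)
<== [restur_a]
==> boxtree.jot(p→/restur_a, c→ce)
<== overwrote
==> dial.whichday()
<== Thursday
==> dial.drift(n→-284)
<== 2076-02-23
==> dial.mhop(n→6)
<== 2076-08-23
==> boxtree.readout(p→/restur_a)
<== ce
==> dial.mhop(n→34)
<== 2079-06-23
==> dial.whichday()
<== Friday
==> boxtree.carryto(s→/restur_a, d→/restur_a)
<== ToolError: exists
==> boxtree.expunge(p→/prohi/sneni)
<== ToolError: not found
==> dial.monthend()
<== 2079-06-30
==> dial.mhop(n→13)
<== 2080-07-30
==> boxtree.jot(p→/restur_a, c→slabadri)
<== overwrote
==> dial.drift(n→-368)
<== 2079-07-28
==> boxtree.jot(p→/restur_a, c→stug)
<== overwrote
==> boxtree.jot(p→/restur_a, c→tahiha)
<== overwrote
==> boxtree.readout(p→/restur_a)
<== tahiha
==> boxtree.readout(p→/restur_a)
<== tahiha


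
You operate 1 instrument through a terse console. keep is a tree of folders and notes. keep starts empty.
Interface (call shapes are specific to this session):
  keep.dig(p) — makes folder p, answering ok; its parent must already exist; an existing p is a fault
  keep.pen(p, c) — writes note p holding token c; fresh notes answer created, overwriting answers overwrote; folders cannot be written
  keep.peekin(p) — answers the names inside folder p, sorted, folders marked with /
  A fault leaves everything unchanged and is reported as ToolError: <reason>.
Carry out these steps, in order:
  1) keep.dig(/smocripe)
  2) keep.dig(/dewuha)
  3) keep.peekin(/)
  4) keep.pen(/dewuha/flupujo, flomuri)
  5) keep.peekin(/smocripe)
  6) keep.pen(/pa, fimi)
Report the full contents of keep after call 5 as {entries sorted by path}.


% keep.dig p=/smocripe
[out] ok
% keep.dig p=/dewuha
[out] ok
% keep.peekin p=/
[out] [dewuha/, smocripe/]
% keep.pen p=/dewuha/flupujo c=flomuri
[out] created
% keep.peekin p=/smocripe
[out] []
% keep.pen p=/pa c=fimi
[out] created

Answer: {dewuha/, dewuha/flupujo=flomuri, smocripe/}


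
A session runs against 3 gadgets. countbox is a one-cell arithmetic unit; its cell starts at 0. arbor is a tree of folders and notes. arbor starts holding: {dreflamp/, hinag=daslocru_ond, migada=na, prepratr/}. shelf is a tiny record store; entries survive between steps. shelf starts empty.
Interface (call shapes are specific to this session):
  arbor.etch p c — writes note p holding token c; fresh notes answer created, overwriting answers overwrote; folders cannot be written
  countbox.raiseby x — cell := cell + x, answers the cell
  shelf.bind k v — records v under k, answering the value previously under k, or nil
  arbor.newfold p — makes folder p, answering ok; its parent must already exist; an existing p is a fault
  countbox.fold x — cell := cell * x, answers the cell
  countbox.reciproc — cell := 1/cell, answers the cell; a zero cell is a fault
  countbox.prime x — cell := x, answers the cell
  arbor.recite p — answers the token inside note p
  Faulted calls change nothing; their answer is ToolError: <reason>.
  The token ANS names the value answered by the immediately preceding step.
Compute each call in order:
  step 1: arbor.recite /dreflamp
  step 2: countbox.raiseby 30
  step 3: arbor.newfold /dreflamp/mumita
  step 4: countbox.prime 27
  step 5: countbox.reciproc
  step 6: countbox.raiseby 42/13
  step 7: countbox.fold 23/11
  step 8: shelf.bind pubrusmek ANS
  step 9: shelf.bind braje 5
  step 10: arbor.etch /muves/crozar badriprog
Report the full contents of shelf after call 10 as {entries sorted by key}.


Act: recite[p: /dreflamp]
Obs: ToolError: is a directory
Act: raiseby[x: 30]
Obs: 30
Act: newfold[p: /dreflamp/mumita]
Obs: ok
Act: prime[x: 27]
Obs: 27
Act: reciproc[]
Obs: 1/27
Act: raiseby[x: 42/13]
Obs: 1147/351
Act: fold[x: 23/11]
Obs: 26381/3861
Act: bind[k: pubrusmek; v: ANS]
Obs: nil
Act: bind[k: braje; v: 5]
Obs: nil
Act: etch[p: /muves/crozar; c: badriprog]
Obs: ToolError: no parent

Answer: {braje=5, pubrusmek=26381/3861}


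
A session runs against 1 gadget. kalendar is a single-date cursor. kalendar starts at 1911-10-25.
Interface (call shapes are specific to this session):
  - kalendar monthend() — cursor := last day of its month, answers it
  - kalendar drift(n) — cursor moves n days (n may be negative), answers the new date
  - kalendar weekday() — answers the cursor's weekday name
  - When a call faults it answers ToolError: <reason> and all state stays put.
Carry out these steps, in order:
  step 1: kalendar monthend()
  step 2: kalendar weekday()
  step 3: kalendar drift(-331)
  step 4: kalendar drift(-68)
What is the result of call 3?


Now I run kalendar monthend, and get 1911-10-31.
I call kalendar weekday(), — result: Tuesday.
Invoking kalendar drift(n='-331'), and observe 1910-12-04.
Invoking kalendar drift(n='-68'), — result: 1910-09-27.

Answer: 1910-12-04


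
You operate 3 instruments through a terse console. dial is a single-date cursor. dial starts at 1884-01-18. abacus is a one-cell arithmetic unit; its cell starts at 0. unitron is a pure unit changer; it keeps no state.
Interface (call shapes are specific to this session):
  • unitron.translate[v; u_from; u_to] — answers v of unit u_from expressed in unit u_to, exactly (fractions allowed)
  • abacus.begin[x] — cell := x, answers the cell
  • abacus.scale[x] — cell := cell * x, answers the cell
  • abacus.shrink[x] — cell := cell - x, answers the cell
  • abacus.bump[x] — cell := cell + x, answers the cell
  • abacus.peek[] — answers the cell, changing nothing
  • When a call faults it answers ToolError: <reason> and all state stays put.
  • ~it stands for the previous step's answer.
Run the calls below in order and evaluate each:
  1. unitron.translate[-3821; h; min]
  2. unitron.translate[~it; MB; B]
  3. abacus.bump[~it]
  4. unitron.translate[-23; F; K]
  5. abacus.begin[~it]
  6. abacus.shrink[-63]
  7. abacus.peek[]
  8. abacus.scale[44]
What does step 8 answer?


~$ unitron.translate v='-3821' u_from='h' u_to='min'
[out] -229260
~$ unitron.translate v='~it' u_from='MB' u_to='B'
[out] -229260000000
~$ abacus.bump x='~it'
[out] -229260000000
~$ unitron.translate v='-23' u_from='F' u_to='K'
[out] 43667/180
~$ abacus.begin x='~it'
[out] 43667/180
~$ abacus.shrink x='-63'
[out] 55007/180
~$ abacus.peek
[out] 55007/180
~$ abacus.scale x='44'
[out] 605077/45

Answer: 605077/45


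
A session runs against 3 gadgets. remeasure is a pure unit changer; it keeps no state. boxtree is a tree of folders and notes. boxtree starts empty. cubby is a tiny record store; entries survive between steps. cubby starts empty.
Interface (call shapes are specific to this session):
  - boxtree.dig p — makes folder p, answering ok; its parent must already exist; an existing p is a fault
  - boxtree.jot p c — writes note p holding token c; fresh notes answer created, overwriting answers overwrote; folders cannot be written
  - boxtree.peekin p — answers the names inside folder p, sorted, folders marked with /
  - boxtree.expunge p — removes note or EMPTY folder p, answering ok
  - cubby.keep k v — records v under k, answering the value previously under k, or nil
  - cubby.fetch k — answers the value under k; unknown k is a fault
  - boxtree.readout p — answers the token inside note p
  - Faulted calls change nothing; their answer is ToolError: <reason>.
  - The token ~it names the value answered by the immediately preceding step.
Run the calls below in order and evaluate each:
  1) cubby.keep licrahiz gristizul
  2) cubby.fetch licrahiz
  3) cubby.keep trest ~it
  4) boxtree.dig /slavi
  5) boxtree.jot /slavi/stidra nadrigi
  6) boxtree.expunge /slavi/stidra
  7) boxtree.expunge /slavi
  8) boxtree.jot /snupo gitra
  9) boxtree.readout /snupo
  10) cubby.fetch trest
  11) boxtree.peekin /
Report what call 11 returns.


Answer: [snupo]

Derivation:
% 1. cubby.keep(licrahiz, gristizul) ~> nil
% 2. cubby.fetch(licrahiz) ~> gristizul
% 3. cubby.keep(trest, ~it) ~> nil
% 4. boxtree.dig(/slavi) ~> ok
% 5. boxtree.jot(/slavi/stidra, nadrigi) ~> created
% 6. boxtree.expunge(/slavi/stidra) ~> ok
% 7. boxtree.expunge(/slavi) ~> ok
% 8. boxtree.jot(/snupo, gitra) ~> created
% 9. boxtree.readout(/snupo) ~> gitra
% 10. cubby.fetch(trest) ~> gristizul
% 11. boxtree.peekin(/) ~> [snupo]


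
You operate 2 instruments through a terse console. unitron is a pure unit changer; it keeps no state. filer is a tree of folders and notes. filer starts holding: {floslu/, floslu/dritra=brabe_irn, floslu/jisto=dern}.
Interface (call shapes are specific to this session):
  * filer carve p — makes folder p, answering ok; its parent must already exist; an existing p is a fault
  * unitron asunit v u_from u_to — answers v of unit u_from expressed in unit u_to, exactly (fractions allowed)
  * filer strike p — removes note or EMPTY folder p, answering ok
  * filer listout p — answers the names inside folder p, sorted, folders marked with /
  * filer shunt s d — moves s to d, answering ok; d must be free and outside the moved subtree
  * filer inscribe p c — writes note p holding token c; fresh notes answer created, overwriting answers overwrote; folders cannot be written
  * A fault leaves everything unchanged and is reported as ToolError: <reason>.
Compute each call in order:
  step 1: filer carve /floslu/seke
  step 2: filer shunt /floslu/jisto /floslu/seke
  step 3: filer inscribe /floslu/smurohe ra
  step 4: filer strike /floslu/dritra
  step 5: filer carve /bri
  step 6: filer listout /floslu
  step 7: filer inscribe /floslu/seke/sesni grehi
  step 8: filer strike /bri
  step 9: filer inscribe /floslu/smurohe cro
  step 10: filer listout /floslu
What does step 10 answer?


Answer: [jisto, seke/, smurohe]

Derivation:
Next I call filer carve on p: /floslu/seke, yielding ok.
Calling filer shunt on s: /floslu/jisto, d: /floslu/seke, yielding ToolError: exists.
I call filer inscribe on p: /floslu/smurohe, c: ra, — result: created.
I call filer strike on p: /floslu/dritra, giving ok.
I invoke filer carve on p: /bri: ok.
I call filer listout on p: /floslu, which returns [jisto, seke/, smurohe].
I call filer inscribe on p: /floslu/seke/sesni, c: grehi, yielding created.
Calling filer strike on p: /bri, yielding ok.
Invoking filer inscribe on p: /floslu/smurohe, c: cro, — result: overwrote.
I run filer listout on p: /floslu, — result: [jisto, seke/, smurohe].


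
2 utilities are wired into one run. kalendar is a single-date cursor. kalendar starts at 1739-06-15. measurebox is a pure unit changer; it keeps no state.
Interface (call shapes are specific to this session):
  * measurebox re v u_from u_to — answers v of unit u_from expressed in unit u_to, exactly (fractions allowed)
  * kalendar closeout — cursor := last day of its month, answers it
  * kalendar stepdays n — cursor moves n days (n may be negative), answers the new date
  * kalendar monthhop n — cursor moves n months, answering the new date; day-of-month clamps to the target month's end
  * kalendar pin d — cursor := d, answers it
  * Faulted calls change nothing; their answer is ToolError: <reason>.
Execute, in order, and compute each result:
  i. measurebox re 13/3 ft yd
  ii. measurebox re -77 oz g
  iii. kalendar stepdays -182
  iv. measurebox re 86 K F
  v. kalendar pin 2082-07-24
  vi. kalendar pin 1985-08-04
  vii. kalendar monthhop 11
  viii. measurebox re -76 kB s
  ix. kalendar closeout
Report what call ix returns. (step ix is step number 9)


>>> measurebox re v: 13/3 u_from: ft u_to: yd
= 13/9
>>> measurebox re v: -77 u_from: oz u_to: g
= -3492661249/1600000
>>> kalendar stepdays n: -182
= 1738-12-15
>>> measurebox re v: 86 u_from: K u_to: F
= -30487/100
>>> kalendar pin d: 2082-07-24
= 2082-07-24
>>> kalendar pin d: 1985-08-04
= 1985-08-04
>>> kalendar monthhop n: 11
= 1986-07-04
>>> measurebox re v: -76 u_from: kB u_to: s
= ToolError: incompatible units
>>> kalendar closeout
= 1986-07-31

Answer: 1986-07-31


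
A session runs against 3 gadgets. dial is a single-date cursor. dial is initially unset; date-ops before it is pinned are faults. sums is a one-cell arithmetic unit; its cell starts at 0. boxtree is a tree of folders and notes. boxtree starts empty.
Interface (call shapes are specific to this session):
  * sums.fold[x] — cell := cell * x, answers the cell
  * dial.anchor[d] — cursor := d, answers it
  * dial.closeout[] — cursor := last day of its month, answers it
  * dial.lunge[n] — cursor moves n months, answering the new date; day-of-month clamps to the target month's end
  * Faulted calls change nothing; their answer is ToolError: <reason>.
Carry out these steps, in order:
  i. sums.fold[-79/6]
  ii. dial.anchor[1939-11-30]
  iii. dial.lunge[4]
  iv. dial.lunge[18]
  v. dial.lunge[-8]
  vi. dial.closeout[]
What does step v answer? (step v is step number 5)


Using sums.fold(-79/6), and get 0.
Invoking dial.anchor(1939-11-30), giving 1939-11-30.
I try dial.lunge(4), and observe 1940-03-30.
I call dial.lunge(18): 1941-09-30.
I use dial.lunge(-8), — result: 1941-01-30.
Invoking dial.closeout, and observe 1941-01-31.

Answer: 1941-01-30


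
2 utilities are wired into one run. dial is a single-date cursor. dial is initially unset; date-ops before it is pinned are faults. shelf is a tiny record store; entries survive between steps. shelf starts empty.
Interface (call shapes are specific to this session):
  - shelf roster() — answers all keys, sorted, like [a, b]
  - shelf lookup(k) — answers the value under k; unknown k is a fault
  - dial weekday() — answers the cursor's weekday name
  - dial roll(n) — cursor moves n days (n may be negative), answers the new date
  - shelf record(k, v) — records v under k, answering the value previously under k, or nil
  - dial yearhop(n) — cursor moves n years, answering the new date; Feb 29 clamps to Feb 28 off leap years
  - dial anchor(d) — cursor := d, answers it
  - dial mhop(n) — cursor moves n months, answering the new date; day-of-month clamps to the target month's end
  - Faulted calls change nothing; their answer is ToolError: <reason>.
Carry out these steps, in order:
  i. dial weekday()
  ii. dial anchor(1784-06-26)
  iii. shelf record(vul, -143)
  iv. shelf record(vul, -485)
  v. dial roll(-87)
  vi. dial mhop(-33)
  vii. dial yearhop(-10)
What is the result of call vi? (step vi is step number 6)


Answer: 1781-06-30

Derivation:
Act: dial weekday[]
Obs: ToolError: no date set
Act: dial anchor[1784-06-26]
Obs: 1784-06-26
Act: shelf record[vul; -143]
Obs: nil
Act: shelf record[vul; -485]
Obs: -143
Act: dial roll[-87]
Obs: 1784-03-31
Act: dial mhop[-33]
Obs: 1781-06-30
Act: dial yearhop[-10]
Obs: 1771-06-30


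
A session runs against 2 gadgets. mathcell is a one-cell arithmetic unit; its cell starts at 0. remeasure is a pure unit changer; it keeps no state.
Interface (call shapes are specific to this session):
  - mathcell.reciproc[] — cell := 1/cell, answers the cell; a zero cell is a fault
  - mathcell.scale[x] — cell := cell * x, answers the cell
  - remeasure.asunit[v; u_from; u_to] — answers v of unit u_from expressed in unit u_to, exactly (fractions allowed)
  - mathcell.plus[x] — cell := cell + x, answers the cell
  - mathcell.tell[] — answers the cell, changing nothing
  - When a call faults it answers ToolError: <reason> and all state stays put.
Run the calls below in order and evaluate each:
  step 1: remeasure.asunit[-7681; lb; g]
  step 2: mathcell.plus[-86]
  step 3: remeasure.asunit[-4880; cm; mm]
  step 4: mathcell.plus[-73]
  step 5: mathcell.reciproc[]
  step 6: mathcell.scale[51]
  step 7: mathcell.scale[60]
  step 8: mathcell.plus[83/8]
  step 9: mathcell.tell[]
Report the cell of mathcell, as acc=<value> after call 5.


-- 1. remeasure.asunit(v='-7681', u_from='lb', u_to='g') -> -348404299397/100000
-- 2. mathcell.plus(x='-86') -> -86
-- 3. remeasure.asunit(v='-4880', u_from='cm', u_to='mm') -> -48800
-- 4. mathcell.plus(x='-73') -> -159
-- 5. mathcell.reciproc() -> -1/159
-- 6. mathcell.scale(x='51') -> -17/53
-- 7. mathcell.scale(x='60') -> -1020/53
-- 8. mathcell.plus(x='83/8') -> -3761/424
-- 9. mathcell.tell() -> -3761/424

Answer: acc=-1/159


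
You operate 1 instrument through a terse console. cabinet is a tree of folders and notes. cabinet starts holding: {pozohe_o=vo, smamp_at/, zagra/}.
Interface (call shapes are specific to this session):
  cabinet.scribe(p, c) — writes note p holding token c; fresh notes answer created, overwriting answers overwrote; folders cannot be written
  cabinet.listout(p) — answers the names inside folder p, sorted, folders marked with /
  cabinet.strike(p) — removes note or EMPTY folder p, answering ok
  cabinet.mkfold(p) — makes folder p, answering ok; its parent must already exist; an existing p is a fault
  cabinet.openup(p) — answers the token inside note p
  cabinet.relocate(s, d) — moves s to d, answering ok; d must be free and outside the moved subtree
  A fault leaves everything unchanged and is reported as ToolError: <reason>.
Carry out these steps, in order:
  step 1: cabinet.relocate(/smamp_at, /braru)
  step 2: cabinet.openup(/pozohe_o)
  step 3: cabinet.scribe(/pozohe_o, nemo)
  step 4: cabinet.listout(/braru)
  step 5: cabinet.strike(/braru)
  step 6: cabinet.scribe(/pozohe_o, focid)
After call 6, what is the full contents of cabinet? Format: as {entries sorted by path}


[in] cabinet.relocate s: /smamp_at d: /braru
= ok
[in] cabinet.openup p: /pozohe_o
= vo
[in] cabinet.scribe p: /pozohe_o c: nemo
= overwrote
[in] cabinet.listout p: /braru
= []
[in] cabinet.strike p: /braru
= ok
[in] cabinet.scribe p: /pozohe_o c: focid
= overwrote

Answer: {pozohe_o=focid, zagra/}


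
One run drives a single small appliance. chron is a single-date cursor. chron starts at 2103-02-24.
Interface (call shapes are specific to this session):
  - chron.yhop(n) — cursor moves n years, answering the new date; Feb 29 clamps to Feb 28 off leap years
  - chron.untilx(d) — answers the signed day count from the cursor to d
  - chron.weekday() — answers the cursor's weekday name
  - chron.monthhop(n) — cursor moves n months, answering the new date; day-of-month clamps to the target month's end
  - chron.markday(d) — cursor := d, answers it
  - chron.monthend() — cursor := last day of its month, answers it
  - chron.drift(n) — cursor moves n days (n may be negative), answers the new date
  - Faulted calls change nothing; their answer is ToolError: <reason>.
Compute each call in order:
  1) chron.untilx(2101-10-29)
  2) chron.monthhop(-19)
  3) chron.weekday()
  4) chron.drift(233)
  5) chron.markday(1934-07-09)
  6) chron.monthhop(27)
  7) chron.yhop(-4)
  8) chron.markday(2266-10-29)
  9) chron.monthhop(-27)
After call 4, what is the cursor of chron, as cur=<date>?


Answer: cur=2102-03-14

Derivation:
I try untilx on 2101-10-29, → -483.
I call monthhop on -19, and observe 2101-07-24.
I invoke weekday, and observe Sunday.
Then drift on 233, and observe 2102-03-14.
I call markday on 1934-07-09, and observe 1934-07-09.
I call monthhop on 27, which returns 1936-10-09.
Calling yhop on -4, yielding 1932-10-09.
I invoke markday on 2266-10-29, and observe 2266-10-29.
Calling monthhop on -27, which returns 2264-07-29.


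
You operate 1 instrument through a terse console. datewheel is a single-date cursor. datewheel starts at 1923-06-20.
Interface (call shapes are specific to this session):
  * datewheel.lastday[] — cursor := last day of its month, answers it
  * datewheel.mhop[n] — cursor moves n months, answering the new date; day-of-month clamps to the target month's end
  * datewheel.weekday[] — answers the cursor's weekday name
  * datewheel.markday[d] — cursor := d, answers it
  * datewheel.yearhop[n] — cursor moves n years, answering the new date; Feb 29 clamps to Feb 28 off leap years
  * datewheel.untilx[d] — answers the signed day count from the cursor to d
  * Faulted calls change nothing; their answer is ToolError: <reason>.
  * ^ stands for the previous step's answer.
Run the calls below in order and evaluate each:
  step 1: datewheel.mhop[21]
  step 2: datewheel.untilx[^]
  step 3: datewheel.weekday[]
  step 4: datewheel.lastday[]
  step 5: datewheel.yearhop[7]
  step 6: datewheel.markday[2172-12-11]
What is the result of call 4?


Invoking mhop passing 21, — result: 1925-03-20.
Calling untilx passing ^, — result: 0.
Then weekday, giving Friday.
Invoking lastday(), and get 1925-03-31.
Then yearhop passing 7, — result: 1932-03-31.
Next I call markday passing 2172-12-11, — result: 2172-12-11.

Answer: 1925-03-31


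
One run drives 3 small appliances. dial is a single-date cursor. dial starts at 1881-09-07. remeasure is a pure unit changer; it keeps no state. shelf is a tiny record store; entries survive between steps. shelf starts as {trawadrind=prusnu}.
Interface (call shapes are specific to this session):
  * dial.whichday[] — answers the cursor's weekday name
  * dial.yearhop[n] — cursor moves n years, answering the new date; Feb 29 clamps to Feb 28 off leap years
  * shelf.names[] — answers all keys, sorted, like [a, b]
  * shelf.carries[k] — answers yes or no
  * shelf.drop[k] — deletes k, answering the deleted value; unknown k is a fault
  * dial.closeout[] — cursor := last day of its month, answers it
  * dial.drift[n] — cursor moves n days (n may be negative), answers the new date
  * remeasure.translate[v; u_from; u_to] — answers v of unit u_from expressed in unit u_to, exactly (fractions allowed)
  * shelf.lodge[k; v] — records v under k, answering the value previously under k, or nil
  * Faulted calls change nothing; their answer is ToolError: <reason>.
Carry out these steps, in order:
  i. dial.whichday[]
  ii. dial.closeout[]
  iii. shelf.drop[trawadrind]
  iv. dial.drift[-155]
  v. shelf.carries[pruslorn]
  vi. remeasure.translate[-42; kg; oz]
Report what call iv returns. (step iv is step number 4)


Answer: 1881-04-28

Derivation:
Then dial.whichday(): Wednesday.
Invoking dial.closeout, and see 1881-09-30.
Calling shelf.drop with trawadrind: prusnu.
Then dial.drift with -155, and observe 1881-04-28.
Then shelf.carries with pruslorn, and observe no.
I call remeasure.translate with -42, kg, oz, — result: -9600000000/6479891.


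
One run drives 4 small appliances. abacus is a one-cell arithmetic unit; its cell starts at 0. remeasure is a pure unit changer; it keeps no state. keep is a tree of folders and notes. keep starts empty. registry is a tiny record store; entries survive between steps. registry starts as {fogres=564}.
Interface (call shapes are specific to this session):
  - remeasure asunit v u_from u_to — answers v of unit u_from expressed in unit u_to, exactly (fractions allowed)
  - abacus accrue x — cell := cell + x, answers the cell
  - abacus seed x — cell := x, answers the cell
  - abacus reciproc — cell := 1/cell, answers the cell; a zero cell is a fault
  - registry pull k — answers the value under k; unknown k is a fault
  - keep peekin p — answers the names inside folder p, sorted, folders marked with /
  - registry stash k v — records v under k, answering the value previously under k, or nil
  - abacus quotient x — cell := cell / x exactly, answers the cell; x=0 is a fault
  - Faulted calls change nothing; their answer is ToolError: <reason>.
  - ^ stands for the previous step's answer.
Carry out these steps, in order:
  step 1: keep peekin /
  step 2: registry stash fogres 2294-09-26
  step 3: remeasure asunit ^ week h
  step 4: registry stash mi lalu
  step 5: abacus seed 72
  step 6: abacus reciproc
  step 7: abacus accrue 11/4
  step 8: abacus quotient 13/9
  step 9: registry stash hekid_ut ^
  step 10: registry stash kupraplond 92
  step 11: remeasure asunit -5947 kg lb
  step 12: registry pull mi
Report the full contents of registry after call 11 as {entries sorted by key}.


Answer: {fogres=2294-09-26, hekid_ut=199/104, kupraplond=92, mi=lalu}

Derivation:
% keep peekin p→/
= []
% registry stash k→fogres v→2294-09-26
= 564
% remeasure asunit v→^ u_from→week u_to→h
= 94752
% registry stash k→mi v→lalu
= nil
% abacus seed x→72
= 72
% abacus reciproc
= 1/72
% abacus accrue x→11/4
= 199/72
% abacus quotient x→13/9
= 199/104
% registry stash k→hekid_ut v→^
= nil
% registry stash k→kupraplond v→92
= nil
% remeasure asunit v→-5947 u_from→kg u_to→lb
= -594700000000/45359237
% registry pull k→mi
= lalu


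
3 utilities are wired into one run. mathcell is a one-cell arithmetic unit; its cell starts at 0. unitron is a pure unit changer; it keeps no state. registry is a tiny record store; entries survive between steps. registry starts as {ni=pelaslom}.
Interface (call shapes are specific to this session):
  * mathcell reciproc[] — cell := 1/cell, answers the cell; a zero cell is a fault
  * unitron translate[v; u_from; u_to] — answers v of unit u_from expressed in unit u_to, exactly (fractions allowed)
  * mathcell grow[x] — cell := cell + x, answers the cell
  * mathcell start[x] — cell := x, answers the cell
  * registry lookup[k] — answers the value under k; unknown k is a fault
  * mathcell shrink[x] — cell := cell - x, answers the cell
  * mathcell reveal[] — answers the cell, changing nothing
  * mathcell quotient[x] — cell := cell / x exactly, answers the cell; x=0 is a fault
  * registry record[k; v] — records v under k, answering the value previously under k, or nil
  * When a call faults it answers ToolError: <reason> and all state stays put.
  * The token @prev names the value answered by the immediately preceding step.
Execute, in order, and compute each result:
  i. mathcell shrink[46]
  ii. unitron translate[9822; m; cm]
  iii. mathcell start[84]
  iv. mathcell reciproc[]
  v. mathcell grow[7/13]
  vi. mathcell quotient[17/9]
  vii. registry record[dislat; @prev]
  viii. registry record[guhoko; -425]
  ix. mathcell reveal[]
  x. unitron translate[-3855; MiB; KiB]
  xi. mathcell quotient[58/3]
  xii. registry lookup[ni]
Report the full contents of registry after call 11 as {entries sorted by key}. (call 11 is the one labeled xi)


Answer: {dislat=1803/6188, guhoko=-425, ni=pelaslom}

Derivation:
> mathcell shrink x→46
:: -46
> unitron translate v→9822 u_from→m u_to→cm
:: 982200
> mathcell start x→84
:: 84
> mathcell reciproc
:: 1/84
> mathcell grow x→7/13
:: 601/1092
> mathcell quotient x→17/9
:: 1803/6188
> registry record k→dislat v→@prev
:: nil
> registry record k→guhoko v→-425
:: nil
> mathcell reveal
:: 1803/6188
> unitron translate v→-3855 u_from→MiB u_to→KiB
:: -3947520
> mathcell quotient x→58/3
:: 5409/358904
> registry lookup k→ni
:: pelaslom


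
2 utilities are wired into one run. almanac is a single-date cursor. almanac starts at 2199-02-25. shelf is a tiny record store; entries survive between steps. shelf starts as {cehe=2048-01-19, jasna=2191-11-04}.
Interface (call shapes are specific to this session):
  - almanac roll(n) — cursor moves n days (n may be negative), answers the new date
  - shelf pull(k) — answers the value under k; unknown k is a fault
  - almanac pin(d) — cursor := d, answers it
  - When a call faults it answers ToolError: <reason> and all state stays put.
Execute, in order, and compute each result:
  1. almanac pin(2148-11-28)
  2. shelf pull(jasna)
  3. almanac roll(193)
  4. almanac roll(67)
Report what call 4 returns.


CALL almanac pin[d: 2148-11-28]
RET  2148-11-28
CALL shelf pull[k: jasna]
RET  2191-11-04
CALL almanac roll[n: 193]
RET  2149-06-09
CALL almanac roll[n: 67]
RET  2149-08-15

Answer: 2149-08-15


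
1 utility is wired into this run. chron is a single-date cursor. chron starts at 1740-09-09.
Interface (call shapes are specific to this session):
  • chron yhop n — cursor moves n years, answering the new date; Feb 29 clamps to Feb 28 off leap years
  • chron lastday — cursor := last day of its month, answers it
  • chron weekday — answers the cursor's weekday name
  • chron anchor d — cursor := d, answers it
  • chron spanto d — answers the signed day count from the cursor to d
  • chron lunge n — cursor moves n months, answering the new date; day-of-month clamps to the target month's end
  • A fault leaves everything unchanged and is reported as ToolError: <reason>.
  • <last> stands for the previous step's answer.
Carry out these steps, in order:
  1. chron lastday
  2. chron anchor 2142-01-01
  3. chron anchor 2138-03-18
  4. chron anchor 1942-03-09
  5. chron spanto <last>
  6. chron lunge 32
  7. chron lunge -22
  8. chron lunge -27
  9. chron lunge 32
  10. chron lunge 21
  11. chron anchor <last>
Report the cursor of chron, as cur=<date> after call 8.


[in] chron lastday
= 1740-09-30
[in] chron anchor d='2142-01-01'
= 2142-01-01
[in] chron anchor d='2138-03-18'
= 2138-03-18
[in] chron anchor d='1942-03-09'
= 1942-03-09
[in] chron spanto d='<last>'
= 0
[in] chron lunge n='32'
= 1944-11-09
[in] chron lunge n='-22'
= 1943-01-09
[in] chron lunge n='-27'
= 1940-10-09
[in] chron lunge n='32'
= 1943-06-09
[in] chron lunge n='21'
= 1945-03-09
[in] chron anchor d='<last>'
= 1945-03-09

Answer: cur=1940-10-09
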